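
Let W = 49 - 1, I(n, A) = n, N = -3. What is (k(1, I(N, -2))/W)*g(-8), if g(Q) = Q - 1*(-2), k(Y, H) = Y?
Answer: -⅛ ≈ -0.12500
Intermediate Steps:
W = 48
g(Q) = 2 + Q (g(Q) = Q + 2 = 2 + Q)
(k(1, I(N, -2))/W)*g(-8) = (1/48)*(2 - 8) = (1*(1/48))*(-6) = (1/48)*(-6) = -⅛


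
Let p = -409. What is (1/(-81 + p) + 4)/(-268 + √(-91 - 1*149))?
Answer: -131253/8827840 - 1959*I*√15/8827840 ≈ -0.014868 - 0.00085946*I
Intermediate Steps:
(1/(-81 + p) + 4)/(-268 + √(-91 - 1*149)) = (1/(-81 - 409) + 4)/(-268 + √(-91 - 1*149)) = (1/(-490) + 4)/(-268 + √(-91 - 149)) = (-1/490 + 4)/(-268 + √(-240)) = 1959/(490*(-268 + 4*I*√15))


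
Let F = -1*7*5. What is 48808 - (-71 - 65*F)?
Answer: 46604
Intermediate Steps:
F = -35 (F = -7*5 = -35)
48808 - (-71 - 65*F) = 48808 - (-71 - 65*(-35)) = 48808 - (-71 + 2275) = 48808 - 1*2204 = 48808 - 2204 = 46604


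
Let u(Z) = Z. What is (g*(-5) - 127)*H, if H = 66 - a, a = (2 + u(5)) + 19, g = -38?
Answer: 2520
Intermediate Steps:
a = 26 (a = (2 + 5) + 19 = 7 + 19 = 26)
H = 40 (H = 66 - 1*26 = 66 - 26 = 40)
(g*(-5) - 127)*H = (-38*(-5) - 127)*40 = (190 - 127)*40 = 63*40 = 2520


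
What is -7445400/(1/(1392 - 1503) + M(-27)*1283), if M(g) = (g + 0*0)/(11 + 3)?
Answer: 2314030320/769033 ≈ 3009.0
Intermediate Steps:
M(g) = g/14 (M(g) = (g + 0)/14 = g*(1/14) = g/14)
-7445400/(1/(1392 - 1503) + M(-27)*1283) = -7445400/(1/(1392 - 1503) + ((1/14)*(-27))*1283) = -7445400/(1/(-111) - 27/14*1283) = -7445400/(-1/111 - 34641/14) = -7445400/(-3845165/1554) = -7445400*(-1554/3845165) = 2314030320/769033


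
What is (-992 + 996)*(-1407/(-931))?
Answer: 804/133 ≈ 6.0451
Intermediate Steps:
(-992 + 996)*(-1407/(-931)) = 4*(-1407*(-1/931)) = 4*(201/133) = 804/133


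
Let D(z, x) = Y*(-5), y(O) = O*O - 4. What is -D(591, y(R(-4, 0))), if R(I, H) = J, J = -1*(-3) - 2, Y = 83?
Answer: 415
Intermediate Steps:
J = 1 (J = 3 - 2 = 1)
R(I, H) = 1
y(O) = -4 + O² (y(O) = O² - 4 = -4 + O²)
D(z, x) = -415 (D(z, x) = 83*(-5) = -415)
-D(591, y(R(-4, 0))) = -1*(-415) = 415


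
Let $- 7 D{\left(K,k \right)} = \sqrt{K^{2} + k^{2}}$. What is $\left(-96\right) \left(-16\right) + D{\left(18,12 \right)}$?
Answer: $1536 - \frac{6 \sqrt{13}}{7} \approx 1532.9$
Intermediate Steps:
$D{\left(K,k \right)} = - \frac{\sqrt{K^{2} + k^{2}}}{7}$
$\left(-96\right) \left(-16\right) + D{\left(18,12 \right)} = \left(-96\right) \left(-16\right) - \frac{\sqrt{18^{2} + 12^{2}}}{7} = 1536 - \frac{\sqrt{324 + 144}}{7} = 1536 - \frac{\sqrt{468}}{7} = 1536 - \frac{6 \sqrt{13}}{7}$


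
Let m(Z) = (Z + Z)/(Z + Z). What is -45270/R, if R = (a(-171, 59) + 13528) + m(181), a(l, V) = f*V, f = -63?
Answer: -22635/4906 ≈ -4.6137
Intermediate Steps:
m(Z) = 1 (m(Z) = (2*Z)/((2*Z)) = (2*Z)*(1/(2*Z)) = 1)
a(l, V) = -63*V
R = 9812 (R = (-63*59 + 13528) + 1 = (-3717 + 13528) + 1 = 9811 + 1 = 9812)
-45270/R = -45270/9812 = -45270*1/9812 = -22635/4906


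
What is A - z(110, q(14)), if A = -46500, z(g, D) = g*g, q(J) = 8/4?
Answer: -58600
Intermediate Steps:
q(J) = 2 (q(J) = 8*(1/4) = 2)
z(g, D) = g**2
A - z(110, q(14)) = -46500 - 1*110**2 = -46500 - 1*12100 = -46500 - 12100 = -58600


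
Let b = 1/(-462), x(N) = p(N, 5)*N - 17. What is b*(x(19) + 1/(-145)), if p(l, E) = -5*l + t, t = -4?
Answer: 91737/22330 ≈ 4.1082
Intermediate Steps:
p(l, E) = -4 - 5*l (p(l, E) = -5*l - 4 = -4 - 5*l)
x(N) = -17 + N*(-4 - 5*N) (x(N) = (-4 - 5*N)*N - 17 = N*(-4 - 5*N) - 17 = -17 + N*(-4 - 5*N))
b = -1/462 ≈ -0.0021645
b*(x(19) + 1/(-145)) = -((-17 - 1*19*(4 + 5*19)) + 1/(-145))/462 = -((-17 - 1*19*(4 + 95)) - 1/145)/462 = -((-17 - 1*19*99) - 1/145)/462 = -((-17 - 1881) - 1/145)/462 = -(-1898 - 1/145)/462 = -1/462*(-275211/145) = 91737/22330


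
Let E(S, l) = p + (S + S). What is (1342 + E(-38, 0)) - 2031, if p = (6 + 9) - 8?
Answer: -758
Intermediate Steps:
p = 7 (p = 15 - 8 = 7)
E(S, l) = 7 + 2*S (E(S, l) = 7 + (S + S) = 7 + 2*S)
(1342 + E(-38, 0)) - 2031 = (1342 + (7 + 2*(-38))) - 2031 = (1342 + (7 - 76)) - 2031 = (1342 - 69) - 2031 = 1273 - 2031 = -758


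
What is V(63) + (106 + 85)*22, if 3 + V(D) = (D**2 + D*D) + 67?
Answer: 12204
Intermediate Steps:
V(D) = 64 + 2*D**2 (V(D) = -3 + ((D**2 + D*D) + 67) = -3 + ((D**2 + D**2) + 67) = -3 + (2*D**2 + 67) = -3 + (67 + 2*D**2) = 64 + 2*D**2)
V(63) + (106 + 85)*22 = (64 + 2*63**2) + (106 + 85)*22 = (64 + 2*3969) + 191*22 = (64 + 7938) + 4202 = 8002 + 4202 = 12204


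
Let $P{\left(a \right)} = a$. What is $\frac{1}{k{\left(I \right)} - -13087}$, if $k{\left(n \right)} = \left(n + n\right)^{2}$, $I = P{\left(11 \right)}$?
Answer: $\frac{1}{13571} \approx 7.3686 \cdot 10^{-5}$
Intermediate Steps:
$I = 11$
$k{\left(n \right)} = 4 n^{2}$ ($k{\left(n \right)} = \left(2 n\right)^{2} = 4 n^{2}$)
$\frac{1}{k{\left(I \right)} - -13087} = \frac{1}{4 \cdot 11^{2} - -13087} = \frac{1}{4 \cdot 121 + 13087} = \frac{1}{484 + 13087} = \frac{1}{13571}$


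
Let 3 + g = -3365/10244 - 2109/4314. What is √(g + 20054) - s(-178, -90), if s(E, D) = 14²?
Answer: -196 + 3*√30214315000492285/3682718 ≈ -54.401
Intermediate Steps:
s(E, D) = 196
g = -28116509/7365436 (g = -3 + (-3365/10244 - 2109/4314) = -3 + (-3365*1/10244 - 2109*1/4314) = -3 + (-3365/10244 - 703/1438) = -3 - 6020201/7365436 = -28116509/7365436 ≈ -3.8174)
√(g + 20054) - s(-178, -90) = √(-28116509/7365436 + 20054) - 1*196 = √(147678337035/7365436) - 196 = 3*√30214315000492285/3682718 - 196 = -196 + 3*√30214315000492285/3682718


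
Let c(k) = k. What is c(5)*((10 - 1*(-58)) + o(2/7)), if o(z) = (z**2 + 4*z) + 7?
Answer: 18675/49 ≈ 381.12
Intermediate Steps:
o(z) = 7 + z**2 + 4*z
c(5)*((10 - 1*(-58)) + o(2/7)) = 5*((10 - 1*(-58)) + (7 + (2/7)**2 + 4*(2/7))) = 5*((10 + 58) + (7 + (2*(1/7))**2 + 4*(2*(1/7)))) = 5*(68 + (7 + (2/7)**2 + 4*(2/7))) = 5*(68 + (7 + 4/49 + 8/7)) = 5*(68 + 403/49) = 5*(3735/49) = 18675/49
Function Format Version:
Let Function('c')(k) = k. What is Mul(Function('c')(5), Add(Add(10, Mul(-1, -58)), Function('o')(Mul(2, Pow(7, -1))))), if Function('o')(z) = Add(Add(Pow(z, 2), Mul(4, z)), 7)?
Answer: Rational(18675, 49) ≈ 381.12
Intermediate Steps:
Function('o')(z) = Add(7, Pow(z, 2), Mul(4, z))
Mul(Function('c')(5), Add(Add(10, Mul(-1, -58)), Function('o')(Mul(2, Pow(7, -1))))) = Mul(5, Add(Add(10, Mul(-1, -58)), Add(7, Pow(Mul(2, Pow(7, -1)), 2), Mul(4, Mul(2, Pow(7, -1)))))) = Mul(5, Add(Add(10, 58), Add(7, Pow(Mul(2, Rational(1, 7)), 2), Mul(4, Mul(2, Rational(1, 7)))))) = Mul(5, Add(68, Add(7, Pow(Rational(2, 7), 2), Mul(4, Rational(2, 7))))) = Mul(5, Add(68, Add(7, Rational(4, 49), Rational(8, 7)))) = Mul(5, Add(68, Rational(403, 49))) = Mul(5, Rational(3735, 49)) = Rational(18675, 49)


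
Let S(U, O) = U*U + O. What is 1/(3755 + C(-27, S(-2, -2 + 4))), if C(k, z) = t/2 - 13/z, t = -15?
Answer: 3/11236 ≈ 0.00026700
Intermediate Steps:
S(U, O) = O + U² (S(U, O) = U² + O = O + U²)
C(k, z) = -15/2 - 13/z
1/(3755 + C(-27, S(-2, -2 + 4))) = 1/(3755 + (-15/2 - 13/((-2 + 4) + (-2)²))) = 1/(3755 + (-15/2 - 13/(2 + 4))) = 1/(3755 + (-15/2 - 13/6)) = 1/(3755 - 29/3) = 1/(11236/3) = 3/11236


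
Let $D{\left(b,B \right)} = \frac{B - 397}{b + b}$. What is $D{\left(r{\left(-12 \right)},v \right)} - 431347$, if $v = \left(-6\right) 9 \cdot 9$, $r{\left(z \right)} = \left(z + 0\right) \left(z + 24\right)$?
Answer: $- \frac{124227053}{288} \approx -4.3134 \cdot 10^{5}$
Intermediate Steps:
$r{\left(z \right)} = z \left(24 + z\right)$
$v = -486$ ($v = \left(-54\right) 9 = -486$)
$D{\left(b,B \right)} = \frac{-397 + B}{2 b}$
$D{\left(r{\left(-12 \right)},v \right)} - 431347 = \frac{-397 - 486}{2 \left(- 12 \left(24 - 12\right)\right)} - 431347 = \frac{1}{2} \frac{1}{\left(-12\right) 12} \left(-883\right) - 431347 = \frac{1}{2} \frac{1}{-144} \left(-883\right) - 431347 = \frac{1}{2} \left(- \frac{1}{144}\right) \left(-883\right) - 431347 = \frac{883}{288} - 431347 = - \frac{124227053}{288}$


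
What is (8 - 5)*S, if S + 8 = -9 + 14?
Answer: -9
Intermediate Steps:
S = -3 (S = -8 + (-9 + 14) = -8 + 5 = -3)
(8 - 5)*S = (8 - 5)*(-3) = 3*(-3) = -9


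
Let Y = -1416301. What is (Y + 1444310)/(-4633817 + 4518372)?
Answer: -28009/115445 ≈ -0.24262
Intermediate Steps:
(Y + 1444310)/(-4633817 + 4518372) = (-1416301 + 1444310)/(-4633817 + 4518372) = 28009/(-115445) = 28009*(-1/115445) = -28009/115445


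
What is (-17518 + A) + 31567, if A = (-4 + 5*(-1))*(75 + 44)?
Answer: 12978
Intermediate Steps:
A = -1071 (A = (-4 - 5)*119 = -9*119 = -1071)
(-17518 + A) + 31567 = (-17518 - 1071) + 31567 = -18589 + 31567 = 12978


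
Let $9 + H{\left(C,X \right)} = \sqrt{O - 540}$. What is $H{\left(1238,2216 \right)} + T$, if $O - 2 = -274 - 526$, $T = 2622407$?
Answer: $2622398 + i \sqrt{1338} \approx 2.6224 \cdot 10^{6} + 36.579 i$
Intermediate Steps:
$O = -798$ ($O = 2 - 800 = -798$)
$H{\left(C,X \right)} = -9 + i \sqrt{1338}$ ($H{\left(C,X \right)} = -9 + \sqrt{-798 - 540} = -9 + \sqrt{-1338} = -9 + i \sqrt{1338}$)
$H{\left(1238,2216 \right)} + T = \left(-9 + i \sqrt{1338}\right) + 2622407 = 2622398 + i \sqrt{1338}$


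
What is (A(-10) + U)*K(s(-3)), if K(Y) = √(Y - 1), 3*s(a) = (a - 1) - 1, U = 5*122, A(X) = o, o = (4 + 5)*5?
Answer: 1310*I*√6/3 ≈ 1069.6*I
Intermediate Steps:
o = 45 (o = 9*5 = 45)
A(X) = 45
U = 610
s(a) = -⅔ + a/3 (s(a) = ((a - 1) - 1)/3 = ((-1 + a) - 1)/3 = (-2 + a)/3 = -⅔ + a/3)
K(Y) = √(-1 + Y)
(A(-10) + U)*K(s(-3)) = (45 + 610)*√(-1 + (-⅔ + (⅓)*(-3))) = 655*√(-1 + (-⅔ - 1)) = 655*√(-1 - 5/3) = 655*√(-8/3) = 655*(2*I*√6/3) = 1310*I*√6/3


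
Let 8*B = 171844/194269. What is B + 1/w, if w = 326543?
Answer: 14029002361/126874364134 ≈ 0.11057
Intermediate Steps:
B = 42961/388538 (B = (171844/194269)/8 = (171844*(1/194269))/8 = (1/8)*(171844/194269) = 42961/388538 ≈ 0.11057)
B + 1/w = 42961/388538 + 1/326543 = 14029002361/126874364134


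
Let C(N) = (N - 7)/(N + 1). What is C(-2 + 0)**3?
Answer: 729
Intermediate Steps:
C(N) = (-7 + N)/(1 + N)
C(-2 + 0)**3 = ((-7 + (-2 + 0))/(1 + (-2 + 0)))**3 = ((-7 - 2)/(1 - 2))**3 = (-9/(-1))**3 = (-1*(-9))**3 = 9**3 = 729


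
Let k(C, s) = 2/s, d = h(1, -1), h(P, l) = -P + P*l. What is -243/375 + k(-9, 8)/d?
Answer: -773/1000 ≈ -0.77300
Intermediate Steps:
d = -2 (d = 1*(-1 - 1) = 1*(-2) = -2)
-243/375 + k(-9, 8)/d = -243/375 + (2/8)/(-2) = -243*1/375 + (2*(⅛))*(-½) = -81/125 + (¼)*(-½) = -81/125 - ⅛ = -773/1000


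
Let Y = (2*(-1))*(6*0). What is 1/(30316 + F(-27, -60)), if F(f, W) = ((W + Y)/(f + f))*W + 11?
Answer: 3/90781 ≈ 3.3047e-5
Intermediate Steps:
Y = 0 (Y = -2*0 = 0)
F(f, W) = 11 + W²/(2*f) (F(f, W) = ((W + 0)/(f + f))*W + 11 = (W/((2*f)))*W + 11 = (W*(1/(2*f)))*W + 11 = (W/(2*f))*W + 11 = W²/(2*f) + 11 = 11 + W²/(2*f))
1/(30316 + F(-27, -60)) = 1/(30316 + (11 + (½)*(-60)²/(-27))) = 1/(30316 + (11 + (½)*3600*(-1/27))) = 1/(30316 + (11 - 200/3)) = 1/(30316 - 167/3) = 1/(90781/3) = 3/90781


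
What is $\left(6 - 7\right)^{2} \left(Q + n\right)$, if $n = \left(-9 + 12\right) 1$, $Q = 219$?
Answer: $222$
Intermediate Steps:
$n = 3$ ($n = 3 \cdot 1 = 3$)
$\left(6 - 7\right)^{2} \left(Q + n\right) = \left(6 - 7\right)^{2} \left(219 + 3\right) = \left(-1\right)^{2} \cdot 222 = 1 \cdot 222 = 222$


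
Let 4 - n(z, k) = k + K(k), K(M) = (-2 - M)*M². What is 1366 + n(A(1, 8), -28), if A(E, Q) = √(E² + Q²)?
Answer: -18986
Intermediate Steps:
K(M) = M²*(-2 - M)
n(z, k) = 4 - k - k²*(-2 - k) (n(z, k) = 4 - (k + k²*(-2 - k)) = 4 + (-k - k²*(-2 - k)) = 4 - k - k²*(-2 - k))
1366 + n(A(1, 8), -28) = 1366 + (4 - 1*(-28) + (-28)²*(2 - 28)) = 1366 + (4 + 28 + 784*(-26)) = 1366 + (4 + 28 - 20384) = 1366 - 20352 = -18986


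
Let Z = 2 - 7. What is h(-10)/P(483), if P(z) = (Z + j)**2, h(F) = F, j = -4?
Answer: -10/81 ≈ -0.12346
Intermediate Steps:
Z = -5
P(z) = 81 (P(z) = (-5 - 4)**2 = (-9)**2 = 81)
h(-10)/P(483) = -10/81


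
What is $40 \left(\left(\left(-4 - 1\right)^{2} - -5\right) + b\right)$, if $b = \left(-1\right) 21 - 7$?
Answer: $80$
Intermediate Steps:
$b = -28$ ($b = -21 - 7 = -28$)
$40 \left(\left(\left(-4 - 1\right)^{2} - -5\right) + b\right) = 40 \left(\left(\left(-4 - 1\right)^{2} - -5\right) - 28\right) = 40 \left(\left(\left(-5\right)^{2} + \left(-4 + 9\right)\right) - 28\right) = 40 \left(\left(25 + 5\right) - 28\right) = 40 \left(30 - 28\right) = 40 \cdot 2 = 80$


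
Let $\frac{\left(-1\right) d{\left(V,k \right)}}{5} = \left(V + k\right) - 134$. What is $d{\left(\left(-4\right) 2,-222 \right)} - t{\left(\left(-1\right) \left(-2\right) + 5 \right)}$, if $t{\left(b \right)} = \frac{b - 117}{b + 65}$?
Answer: $\frac{65575}{36} \approx 1821.5$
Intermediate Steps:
$d{\left(V,k \right)} = 670 - 5 V - 5 k$ ($d{\left(V,k \right)} = - 5 \left(\left(V + k\right) - 134\right) = - 5 \left(-134 + V + k\right) = 670 - 5 V - 5 k$)
$t{\left(b \right)} = \frac{-117 + b}{65 + b}$
$d{\left(\left(-4\right) 2,-222 \right)} - t{\left(\left(-1\right) \left(-2\right) + 5 \right)} = \left(670 - 5 \left(\left(-4\right) 2\right) - -1110\right) - \frac{-117 + \left(\left(-1\right) \left(-2\right) + 5\right)}{65 + \left(\left(-1\right) \left(-2\right) + 5\right)} = \left(670 - -40 + 1110\right) - \frac{-117 + \left(2 + 5\right)}{65 + \left(2 + 5\right)} = \left(670 + 40 + 1110\right) - \frac{-117 + 7}{65 + 7} = 1820 - \frac{1}{72} \left(-110\right) = 1820 - - \frac{55}{36} = 1820 + \frac{55}{36} = \frac{65575}{36}$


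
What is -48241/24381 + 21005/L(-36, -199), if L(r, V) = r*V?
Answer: 18502709/19407276 ≈ 0.95339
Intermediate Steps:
L(r, V) = V*r
-48241/24381 + 21005/L(-36, -199) = -48241/24381 + 21005/((-199*(-36))) = -48241*1/24381 + 21005/7164 = -48241/24381 + 21005*(1/7164) = -48241/24381 + 21005/7164 = 18502709/19407276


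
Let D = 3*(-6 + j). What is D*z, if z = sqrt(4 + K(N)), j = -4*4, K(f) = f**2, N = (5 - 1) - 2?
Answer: -132*sqrt(2) ≈ -186.68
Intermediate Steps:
N = 2 (N = 4 - 2 = 2)
j = -16
z = 2*sqrt(2) (z = sqrt(4 + 2**2) = sqrt(4 + 4) = sqrt(8) = 2*sqrt(2) ≈ 2.8284)
D = -66 (D = 3*(-6 - 16) = 3*(-22) = -66)
D*z = -132*sqrt(2)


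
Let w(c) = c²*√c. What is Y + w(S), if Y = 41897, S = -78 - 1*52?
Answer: 41897 + 16900*I*√130 ≈ 41897.0 + 1.9269e+5*I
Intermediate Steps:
S = -130 (S = -78 - 52 = -130)
w(c) = c^(5/2)
Y + w(S) = 41897 + (-130)^(5/2) = 41897 + 16900*I*√130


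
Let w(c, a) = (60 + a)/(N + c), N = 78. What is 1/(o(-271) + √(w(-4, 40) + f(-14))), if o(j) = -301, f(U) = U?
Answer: -11137/3352705 - 6*I*√481/3352705 ≈ -0.0033218 - 3.9249e-5*I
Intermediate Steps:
w(c, a) = (60 + a)/(78 + c)
1/(o(-271) + √(w(-4, 40) + f(-14))) = 1/(-301 + √((60 + 40)/(78 - 4) - 14)) = 1/(-301 + √(100/74 - 14)) = 1/(-301 + √((1/74)*100 - 14)) = 1/(-301 + √(50/37 - 14)) = 1/(-301 + √(-468/37)) = 1/(-301 + 6*I*√481/37)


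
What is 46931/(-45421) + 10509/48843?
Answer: -604973848/739499301 ≈ -0.81809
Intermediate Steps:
46931/(-45421) + 10509/48843 = 46931*(-1/45421) + 10509*(1/48843) = -46931/45421 + 3503/16281 = -604973848/739499301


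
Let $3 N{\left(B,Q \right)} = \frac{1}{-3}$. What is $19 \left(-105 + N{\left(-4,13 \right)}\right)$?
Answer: $- \frac{17974}{9} \approx -1997.1$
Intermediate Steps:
$N{\left(B,Q \right)} = - \frac{1}{9}$ ($N{\left(B,Q \right)} = \frac{1}{3 \left(-3\right)} = \frac{1}{3} \left(- \frac{1}{3}\right) = - \frac{1}{9}$)
$19 \left(-105 + N{\left(-4,13 \right)}\right) = 19 \left(-105 - \frac{1}{9}\right) = 19 \left(- \frac{946}{9}\right) = - \frac{17974}{9}$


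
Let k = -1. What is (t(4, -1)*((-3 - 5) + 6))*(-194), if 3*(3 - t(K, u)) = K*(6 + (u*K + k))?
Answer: 1940/3 ≈ 646.67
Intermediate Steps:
t(K, u) = 3 - K*(5 + K*u)/3 (t(K, u) = 3 - K*(6 + (u*K - 1))/3 = 3 - K*(6 + (K*u - 1))/3 = 3 - K*(6 + (-1 + K*u))/3 = 3 - K*(5 + K*u)/3)
(t(4, -1)*((-3 - 5) + 6))*(-194) = ((3 - 5/3*4 - 1/3*(-1)*4**2)*((-3 - 5) + 6))*(-194) = ((3 - 20/3 - 1/3*(-1)*16)*(-8 + 6))*(-194) = ((3 - 20/3 + 16/3)*(-2))*(-194) = ((5/3)*(-2))*(-194) = -10/3*(-194) = 1940/3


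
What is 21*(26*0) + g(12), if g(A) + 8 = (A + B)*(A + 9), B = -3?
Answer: 181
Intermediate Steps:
g(A) = -8 + (-3 + A)*(9 + A) (g(A) = -8 + (A - 3)*(A + 9) = -8 + (-3 + A)*(9 + A))
21*(26*0) + g(12) = 21*(26*0) + (-35 + 12² + 6*12) = 21*0 + (-35 + 144 + 72) = 0 + 181 = 181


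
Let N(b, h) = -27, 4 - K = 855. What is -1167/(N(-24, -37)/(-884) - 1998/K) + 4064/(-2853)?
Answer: -2514478540/5109723 ≈ -492.10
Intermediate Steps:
K = -851 (K = 4 - 1*855 = 4 - 855 = -851)
-1167/(N(-24, -37)/(-884) - 1998/K) + 4064/(-2853) = -1167/(-27/(-884) - 1998/(-851)) + 4064/(-2853) = -1167/(-27*(-1/884) - 1998*(-1/851)) + 4064*(-1/2853) = -1167/(27/884 + 54/23) - 4064/2853 = -1167/48357/20332 - 4064/2853 = -1167*20332/48357 - 4064/2853 = -7909148/16119 - 4064/2853 = -2514478540/5109723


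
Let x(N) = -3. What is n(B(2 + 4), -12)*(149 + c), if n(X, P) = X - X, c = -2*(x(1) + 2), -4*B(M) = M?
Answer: 0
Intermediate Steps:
B(M) = -M/4
c = 2 (c = -2*(-3 + 2) = -2*(-1) = 2)
n(X, P) = 0
n(B(2 + 4), -12)*(149 + c) = 0*(149 + 2) = 0*151 = 0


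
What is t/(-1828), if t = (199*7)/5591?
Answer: -1393/10220348 ≈ -0.00013630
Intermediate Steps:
t = 1393/5591 (t = 1393*(1/5591) = 1393/5591 ≈ 0.24915)
t/(-1828) = (1393/5591)/(-1828) = (1393/5591)*(-1/1828) = -1393/10220348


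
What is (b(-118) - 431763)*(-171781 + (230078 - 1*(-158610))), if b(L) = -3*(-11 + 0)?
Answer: -93645259110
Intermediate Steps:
b(L) = 33 (b(L) = -3*(-11) = 33)
(b(-118) - 431763)*(-171781 + (230078 - 1*(-158610))) = (33 - 431763)*(-171781 + (230078 - 1*(-158610))) = -431730*(-171781 + (230078 + 158610)) = -431730*(-171781 + 388688) = -431730*216907 = -93645259110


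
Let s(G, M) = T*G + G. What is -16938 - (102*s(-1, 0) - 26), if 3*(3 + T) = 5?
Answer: -16946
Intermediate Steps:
T = -4/3 (T = -3 + (⅓)*5 = -3 + 5/3 = -4/3 ≈ -1.3333)
s(G, M) = -G/3 (s(G, M) = -4*G/3 + G = -G/3)
-16938 - (102*s(-1, 0) - 26) = -16938 - (102*(-⅓*(-1)) - 26) = -16938 - (102*(⅓) - 26) = -16938 - (34 - 26) = -16938 - 1*8 = -16938 - 8 = -16946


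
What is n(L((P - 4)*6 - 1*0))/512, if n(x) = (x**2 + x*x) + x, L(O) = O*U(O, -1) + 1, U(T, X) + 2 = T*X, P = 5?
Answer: 4371/512 ≈ 8.5371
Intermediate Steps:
U(T, X) = -2 + T*X
L(O) = 1 + O*(-2 - O) (L(O) = O*(-2 + O*(-1)) + 1 = O*(-2 - O) + 1 = 1 + O*(-2 - O))
n(x) = x + 2*x**2 (n(x) = (x**2 + x**2) + x = 2*x**2 + x = x + 2*x**2)
n(L((P - 4)*6 - 1*0))/512 = ((1 - ((5 - 4)*6 - 1*0)*(2 + ((5 - 4)*6 - 1*0)))*(1 + 2*(1 - ((5 - 4)*6 - 1*0)*(2 + ((5 - 4)*6 - 1*0)))))/512 = ((1 - (1*6 + 0)*(2 + (1*6 + 0)))*(1 + 2*(1 - (1*6 + 0)*(2 + (1*6 + 0)))))*(1/512) = ((1 - (6 + 0)*(2 + (6 + 0)))*(1 + 2*(1 - (6 + 0)*(2 + (6 + 0)))))*(1/512) = ((1 - 1*6*(2 + 6))*(1 + 2*(1 - 1*6*(2 + 6))))*(1/512) = ((1 - 1*6*8)*(1 + 2*(1 - 1*6*8)))*(1/512) = ((1 - 48)*(1 + 2*(1 - 48)))*(1/512) = -47*(1 + 2*(-47))*(1/512) = -47*(1 - 94)*(1/512) = -47*(-93)*(1/512) = 4371*(1/512) = 4371/512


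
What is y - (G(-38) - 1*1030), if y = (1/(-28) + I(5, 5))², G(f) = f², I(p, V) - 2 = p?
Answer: -286551/784 ≈ -365.50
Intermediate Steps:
I(p, V) = 2 + p
y = 38025/784 (y = (1/(-28) + (2 + 5))² = (-1/28 + 7)² = (195/28)² = 38025/784 ≈ 48.501)
y - (G(-38) - 1*1030) = 38025/784 - ((-38)² - 1*1030) = 38025/784 - (1444 - 1030) = 38025/784 - 1*414 = 38025/784 - 414 = -286551/784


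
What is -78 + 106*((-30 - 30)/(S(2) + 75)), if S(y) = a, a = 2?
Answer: -12366/77 ≈ -160.60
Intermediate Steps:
S(y) = 2
-78 + 106*((-30 - 30)/(S(2) + 75)) = -78 + 106*((-30 - 30)/(2 + 75)) = -78 + 106*(-60/77) = -78 - 6360/77 = -12366/77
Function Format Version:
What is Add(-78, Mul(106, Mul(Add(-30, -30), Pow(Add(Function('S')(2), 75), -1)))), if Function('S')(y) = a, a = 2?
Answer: Rational(-12366, 77) ≈ -160.60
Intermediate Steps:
Function('S')(y) = 2
Add(-78, Mul(106, Mul(Add(-30, -30), Pow(Add(Function('S')(2), 75), -1)))) = Add(-78, Mul(106, Mul(Add(-30, -30), Pow(Add(2, 75), -1)))) = Add(-78, Mul(106, Mul(-60, Pow(77, -1)))) = Add(-78, Mul(106, Mul(-60, Rational(1, 77)))) = Add(-78, Mul(106, Rational(-60, 77))) = Add(-78, Rational(-6360, 77)) = Rational(-12366, 77)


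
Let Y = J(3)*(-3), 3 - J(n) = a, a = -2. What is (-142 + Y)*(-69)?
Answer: 10833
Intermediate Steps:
J(n) = 5 (J(n) = 3 - 1*(-2) = 3 + 2 = 5)
Y = -15 (Y = 5*(-3) = -15)
(-142 + Y)*(-69) = (-142 - 15)*(-69) = -157*(-69) = 10833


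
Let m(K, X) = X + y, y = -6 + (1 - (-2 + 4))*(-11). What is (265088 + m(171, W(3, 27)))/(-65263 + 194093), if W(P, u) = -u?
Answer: 132533/64415 ≈ 2.0575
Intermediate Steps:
y = 5 (y = -6 + (1 - 1*2)*(-11) = -6 + (1 - 2)*(-11) = -6 - 1*(-11) = -6 + 11 = 5)
m(K, X) = 5 + X (m(K, X) = X + 5 = 5 + X)
(265088 + m(171, W(3, 27)))/(-65263 + 194093) = (265088 + (5 - 1*27))/(-65263 + 194093) = (265088 + (5 - 27))/128830 = (265088 - 22)*(1/128830) = 265066*(1/128830) = 132533/64415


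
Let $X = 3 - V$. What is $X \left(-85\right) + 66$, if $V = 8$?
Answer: $491$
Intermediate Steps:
$X = -5$ ($X = 3 - 8 = -5$)
$X \left(-85\right) + 66 = \left(-5\right) \left(-85\right) + 66 = 425 + 66 = 491$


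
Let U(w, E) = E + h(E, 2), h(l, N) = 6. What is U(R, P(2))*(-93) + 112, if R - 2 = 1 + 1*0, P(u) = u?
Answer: -632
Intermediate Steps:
R = 3 (R = 2 + (1 + 1*0) = 2 + (1 + 0) = 2 + 1 = 3)
U(w, E) = 6 + E (U(w, E) = E + 6 = 6 + E)
U(R, P(2))*(-93) + 112 = (6 + 2)*(-93) + 112 = 8*(-93) + 112 = -744 + 112 = -632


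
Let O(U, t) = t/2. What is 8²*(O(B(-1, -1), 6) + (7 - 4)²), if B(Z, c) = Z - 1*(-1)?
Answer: 768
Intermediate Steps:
B(Z, c) = 1 + Z (B(Z, c) = Z + 1 = 1 + Z)
O(U, t) = t/2 (O(U, t) = t*(½) = t/2)
8²*(O(B(-1, -1), 6) + (7 - 4)²) = 8²*((½)*6 + (7 - 4)²) = 64*(3 + 3²) = 64*(3 + 9) = 64*12 = 768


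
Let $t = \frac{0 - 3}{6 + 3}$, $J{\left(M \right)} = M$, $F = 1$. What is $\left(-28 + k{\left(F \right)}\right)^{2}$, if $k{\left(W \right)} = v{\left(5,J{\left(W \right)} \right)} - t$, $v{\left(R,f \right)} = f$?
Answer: $\frac{6400}{9} \approx 711.11$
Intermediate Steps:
$t = - \frac{1}{3}$ ($t = - \frac{3}{9} = \left(-3\right) \frac{1}{9} = - \frac{1}{3} \approx -0.33333$)
$k{\left(W \right)} = \frac{1}{3} + W$ ($k{\left(W \right)} = W - - \frac{1}{3} = W + \frac{1}{3} = \frac{1}{3} + W$)
$\left(-28 + k{\left(F \right)}\right)^{2} = \left(-28 + \left(\frac{1}{3} + 1\right)\right)^{2} = \left(-28 + \frac{4}{3}\right)^{2} = \left(- \frac{80}{3}\right)^{2} = \frac{6400}{9}$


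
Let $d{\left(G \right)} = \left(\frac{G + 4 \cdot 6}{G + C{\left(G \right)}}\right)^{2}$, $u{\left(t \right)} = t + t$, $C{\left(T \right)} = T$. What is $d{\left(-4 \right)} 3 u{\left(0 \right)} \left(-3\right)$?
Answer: $0$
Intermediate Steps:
$u{\left(t \right)} = 2 t$
$d{\left(G \right)} = \frac{\left(24 + G\right)^{2}}{4 G^{2}}$ ($d{\left(G \right)} = \left(\frac{G + 4 \cdot 6}{G + G}\right)^{2} = \left(\frac{G + 24}{2 G}\right)^{2} = \left(\left(24 + G\right) \frac{1}{2 G}\right)^{2} = \left(\frac{24 + G}{2 G}\right)^{2} = \frac{\left(24 + G\right)^{2}}{4 G^{2}}$)
$d{\left(-4 \right)} 3 u{\left(0 \right)} \left(-3\right) = \frac{\left(24 - 4\right)^{2}}{4 \cdot 16} \cdot 3 \cdot 2 \cdot 0 \left(-3\right) = \frac{1}{4} \cdot \frac{1}{16} \cdot 20^{2} \cdot 3 \cdot 0 \left(-3\right) = \frac{1}{4} \cdot \frac{1}{16} \cdot 400 \cdot 0 \left(-3\right) = \frac{25}{4} \cdot 0 = 0$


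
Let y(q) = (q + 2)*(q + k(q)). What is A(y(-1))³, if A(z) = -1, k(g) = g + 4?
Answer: -1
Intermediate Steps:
k(g) = 4 + g
y(q) = (2 + q)*(4 + 2*q) (y(q) = (q + 2)*(q + (4 + q)) = (2 + q)*(4 + 2*q))
A(y(-1))³ = (-1)³ = -1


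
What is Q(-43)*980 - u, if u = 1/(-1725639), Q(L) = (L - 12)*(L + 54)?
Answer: -1023131363099/1725639 ≈ -5.9290e+5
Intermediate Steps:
Q(L) = (-12 + L)*(54 + L)
u = -1/1725639 ≈ -5.7950e-7
Q(-43)*980 - u = (-648 + (-43)**2 + 42*(-43))*980 - 1*(-1/1725639) = (-648 + 1849 - 1806)*980 + 1/1725639 = -605*980 + 1/1725639 = -592900 + 1/1725639 = -1023131363099/1725639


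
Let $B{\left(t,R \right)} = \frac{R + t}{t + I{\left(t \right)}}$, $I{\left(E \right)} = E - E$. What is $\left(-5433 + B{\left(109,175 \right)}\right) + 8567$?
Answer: $\frac{341890}{109} \approx 3136.6$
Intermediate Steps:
$I{\left(E \right)} = 0$
$B{\left(t,R \right)} = \frac{R + t}{t}$ ($B{\left(t,R \right)} = \frac{R + t}{t + 0} = \frac{R + t}{t}$)
$\left(-5433 + B{\left(109,175 \right)}\right) + 8567 = \left(-5433 + \frac{175 + 109}{109}\right) + 8567 = \left(-5433 + \frac{1}{109} \cdot 284\right) + 8567 = \left(-5433 + \frac{284}{109}\right) + 8567 = - \frac{591913}{109} + 8567 = \frac{341890}{109}$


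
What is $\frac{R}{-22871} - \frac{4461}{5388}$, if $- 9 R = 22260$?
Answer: $- \frac{88701211}{123228948} \approx -0.71981$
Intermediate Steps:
$R = - \frac{7420}{3}$ ($R = \left(- \frac{1}{9}\right) 22260 = - \frac{7420}{3} \approx -2473.3$)
$\frac{R}{-22871} - \frac{4461}{5388} = - \frac{7420}{3 \left(-22871\right)} - \frac{4461}{5388} = \left(- \frac{7420}{3}\right) \left(- \frac{1}{22871}\right) - \frac{1487}{1796} = \frac{7420}{68613} - \frac{1487}{1796} = - \frac{88701211}{123228948}$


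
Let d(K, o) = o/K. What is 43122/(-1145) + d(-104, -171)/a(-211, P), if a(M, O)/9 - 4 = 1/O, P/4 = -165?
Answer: -2955183333/78563030 ≈ -37.615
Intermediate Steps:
P = -660 (P = 4*(-165) = -660)
a(M, O) = 36 + 9/O
43122/(-1145) + d(-104, -171)/a(-211, P) = 43122/(-1145) + (-171/(-104))/(36 + 9/(-660)) = 43122*(-1/1145) + (-171*(-1/104))/(36 + 9*(-1/660)) = -43122/1145 + 171/(104*(36 - 3/220)) = -43122/1145 + 171/(104*(7917/220)) = -43122/1145 + (171/104)*(220/7917) = -43122/1145 + 3135/68614 = -2955183333/78563030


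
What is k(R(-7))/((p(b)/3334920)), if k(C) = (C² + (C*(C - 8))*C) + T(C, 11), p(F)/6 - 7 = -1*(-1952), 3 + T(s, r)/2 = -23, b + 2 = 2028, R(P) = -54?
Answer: -98895940960/1959 ≈ -5.0483e+7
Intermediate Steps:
b = 2026 (b = -2 + 2028 = 2026)
T(s, r) = -52 (T(s, r) = -6 + 2*(-23) = -6 - 46 = -52)
p(F) = 11754 (p(F) = 42 + 6*(-1*(-1952)) = 42 + 6*1952 = 42 + 11712 = 11754)
k(C) = -52 + C² + C²*(-8 + C) (k(C) = (C² + (C*(C - 8))*C) - 52 = (C² + (C*(-8 + C))*C) - 52 = (C² + C²*(-8 + C)) - 52 = -52 + C² + C²*(-8 + C))
k(R(-7))/((p(b)/3334920)) = (-52 + (-54)³ - 7*(-54)²)/((11754/3334920)) = (-52 - 157464 - 7*2916)/((11754*(1/3334920))) = (-52 - 157464 - 20412)/(1959/555820) = -177928*555820/1959 = -98895940960/1959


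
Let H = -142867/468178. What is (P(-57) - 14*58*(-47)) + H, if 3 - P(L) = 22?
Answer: 17858506943/468178 ≈ 38145.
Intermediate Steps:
P(L) = -19 (P(L) = 3 - 1*22 = 3 - 22 = -19)
H = -142867/468178 (H = -142867*1/468178 = -142867/468178 ≈ -0.30516)
(P(-57) - 14*58*(-47)) + H = (-19 - 14*58*(-47)) - 142867/468178 = (-19 - 812*(-47)) - 142867/468178 = (-19 - 1*(-38164)) - 142867/468178 = (-19 + 38164) - 142867/468178 = 38145 - 142867/468178 = 17858506943/468178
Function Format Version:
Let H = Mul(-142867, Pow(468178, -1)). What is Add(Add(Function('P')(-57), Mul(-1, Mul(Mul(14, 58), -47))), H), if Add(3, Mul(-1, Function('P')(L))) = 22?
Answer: Rational(17858506943, 468178) ≈ 38145.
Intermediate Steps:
Function('P')(L) = -19 (Function('P')(L) = Add(3, Mul(-1, 22)) = Add(3, -22) = -19)
H = Rational(-142867, 468178) (H = Mul(-142867, Rational(1, 468178)) = Rational(-142867, 468178) ≈ -0.30516)
Add(Add(Function('P')(-57), Mul(-1, Mul(Mul(14, 58), -47))), H) = Add(Add(-19, Mul(-1, Mul(Mul(14, 58), -47))), Rational(-142867, 468178)) = Add(Add(-19, Mul(-1, Mul(812, -47))), Rational(-142867, 468178)) = Add(Add(-19, Mul(-1, -38164)), Rational(-142867, 468178)) = Add(Add(-19, 38164), Rational(-142867, 468178)) = Add(38145, Rational(-142867, 468178)) = Rational(17858506943, 468178)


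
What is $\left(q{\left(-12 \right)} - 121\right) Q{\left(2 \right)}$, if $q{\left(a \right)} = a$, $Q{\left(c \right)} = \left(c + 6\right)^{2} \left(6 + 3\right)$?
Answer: $-76608$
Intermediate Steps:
$Q{\left(c \right)} = 9 \left(6 + c\right)^{2}$ ($Q{\left(c \right)} = \left(6 + c\right)^{2} \cdot 9 = 9 \left(6 + c\right)^{2}$)
$\left(q{\left(-12 \right)} - 121\right) Q{\left(2 \right)} = \left(-12 - 121\right) 9 \left(6 + 2\right)^{2} = - 133 \cdot 9 \cdot 8^{2} = - 133 \cdot 9 \cdot 64 = \left(-133\right) 576 = -76608$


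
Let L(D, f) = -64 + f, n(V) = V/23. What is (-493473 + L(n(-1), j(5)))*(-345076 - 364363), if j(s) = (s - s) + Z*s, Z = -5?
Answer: 350152131718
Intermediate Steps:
n(V) = V/23 (n(V) = V*(1/23) = V/23)
j(s) = -5*s (j(s) = (s - s) - 5*s = 0 - 5*s = -5*s)
(-493473 + L(n(-1), j(5)))*(-345076 - 364363) = (-493473 + (-64 - 5*5))*(-345076 - 364363) = (-493473 + (-64 - 25))*(-709439) = (-493473 - 89)*(-709439) = -493562*(-709439) = 350152131718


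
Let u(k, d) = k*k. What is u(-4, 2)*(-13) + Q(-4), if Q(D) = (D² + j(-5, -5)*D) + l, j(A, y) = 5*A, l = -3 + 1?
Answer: -94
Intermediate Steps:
l = -2
Q(D) = -2 + D² - 25*D (Q(D) = (D² + (5*(-5))*D) - 2 = (D² - 25*D) - 2 = -2 + D² - 25*D)
u(k, d) = k²
u(-4, 2)*(-13) + Q(-4) = (-4)²*(-13) + (-2 + (-4)² - 25*(-4)) = 16*(-13) + (-2 + 16 + 100) = -208 + 114 = -94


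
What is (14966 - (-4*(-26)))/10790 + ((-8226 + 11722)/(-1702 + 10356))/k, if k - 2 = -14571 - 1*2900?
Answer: 561687694993/407799218385 ≈ 1.3774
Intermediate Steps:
k = -17469 (k = 2 + (-14571 - 1*2900) = 2 + (-14571 - 2900) = 2 - 17471 = -17469)
(14966 - (-4*(-26)))/10790 + ((-8226 + 11722)/(-1702 + 10356))/k = (14966 - (-4*(-26)))/10790 + ((-8226 + 11722)/(-1702 + 10356))/(-17469) = (14966 - 104)*(1/10790) + (3496/8654)*(-1/17469) = (14966 - 1*104)*(1/10790) + (3496*(1/8654))*(-1/17469) = (14966 - 104)*(1/10790) + (1748/4327)*(-1/17469) = 14862*(1/10790) - 1748/75588363 = 7431/5395 - 1748/75588363 = 561687694993/407799218385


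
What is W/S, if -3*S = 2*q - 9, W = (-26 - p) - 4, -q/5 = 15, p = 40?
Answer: -70/53 ≈ -1.3208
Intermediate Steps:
q = -75 (q = -5*15 = -75)
W = -70 (W = (-26 - 1*40) - 4 = (-26 - 40) - 4 = -66 - 4 = -70)
S = 53 (S = -(2*(-75) - 9)/3 = -(-150 - 9)/3 = -⅓*(-159) = 53)
W/S = -70/53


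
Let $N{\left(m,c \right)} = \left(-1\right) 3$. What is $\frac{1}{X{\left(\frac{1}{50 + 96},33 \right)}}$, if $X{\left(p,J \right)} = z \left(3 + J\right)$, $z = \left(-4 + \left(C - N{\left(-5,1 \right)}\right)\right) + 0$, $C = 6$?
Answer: $\frac{1}{180} \approx 0.0055556$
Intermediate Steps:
$N{\left(m,c \right)} = -3$
$z = 5$ ($z = \left(-4 + \left(6 - -3\right)\right) + 0 = \left(-4 + \left(6 + 3\right)\right) + 0 = \left(-4 + 9\right) + 0 = 5 + 0 = 5$)
$X{\left(p,J \right)} = 15 + 5 J$ ($X{\left(p,J \right)} = 5 \left(3 + J\right) = 15 + 5 J$)
$\frac{1}{X{\left(\frac{1}{50 + 96},33 \right)}} = \frac{1}{15 + 5 \cdot 33} = \frac{1}{15 + 165} = \frac{1}{180}$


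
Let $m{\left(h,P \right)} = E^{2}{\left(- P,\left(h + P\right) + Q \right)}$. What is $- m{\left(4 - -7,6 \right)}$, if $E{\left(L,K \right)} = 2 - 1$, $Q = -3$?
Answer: $-1$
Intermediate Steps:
$E{\left(L,K \right)} = 1$ ($E{\left(L,K \right)} = 2 - 1 = 1$)
$m{\left(h,P \right)} = 1$ ($m{\left(h,P \right)} = 1^{2} = 1$)
$- m{\left(4 - -7,6 \right)} = \left(-1\right) 1 = -1$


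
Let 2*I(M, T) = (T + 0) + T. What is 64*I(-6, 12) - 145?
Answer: 623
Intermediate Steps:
I(M, T) = T (I(M, T) = ((T + 0) + T)/2 = (T + T)/2 = (2*T)/2 = T)
64*I(-6, 12) - 145 = 64*12 - 145 = 768 - 145 = 623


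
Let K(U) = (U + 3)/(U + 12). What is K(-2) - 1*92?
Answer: -919/10 ≈ -91.900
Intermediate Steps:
K(U) = (3 + U)/(12 + U)
K(-2) - 1*92 = (3 - 2)/(12 - 2) - 1*92 = 1/10 - 92 = (⅒)*1 - 92 = ⅒ - 92 = -919/10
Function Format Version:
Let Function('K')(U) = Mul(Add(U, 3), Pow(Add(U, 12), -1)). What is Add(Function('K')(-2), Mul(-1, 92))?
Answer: Rational(-919, 10) ≈ -91.900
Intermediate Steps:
Function('K')(U) = Mul(Pow(Add(12, U), -1), Add(3, U)) (Function('K')(U) = Mul(Add(3, U), Pow(Add(12, U), -1)) = Mul(Pow(Add(12, U), -1), Add(3, U)))
Add(Function('K')(-2), Mul(-1, 92)) = Add(Mul(Pow(Add(12, -2), -1), Add(3, -2)), Mul(-1, 92)) = Add(Mul(Pow(10, -1), 1), -92) = Add(Mul(Rational(1, 10), 1), -92) = Add(Rational(1, 10), -92) = Rational(-919, 10)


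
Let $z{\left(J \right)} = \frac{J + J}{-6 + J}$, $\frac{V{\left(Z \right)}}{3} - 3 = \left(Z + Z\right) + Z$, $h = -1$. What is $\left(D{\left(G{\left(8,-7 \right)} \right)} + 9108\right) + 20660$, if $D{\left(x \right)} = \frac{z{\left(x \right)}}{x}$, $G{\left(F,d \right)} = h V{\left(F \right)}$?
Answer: $\frac{2589814}{87} \approx 29768.0$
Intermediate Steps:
$V{\left(Z \right)} = 9 + 9 Z$ ($V{\left(Z \right)} = 9 + 3 \left(\left(Z + Z\right) + Z\right) = 9 + 3 \left(2 Z + Z\right) = 9 + 3 \cdot 3 Z = 9 + 9 Z$)
$z{\left(J \right)} = \frac{2 J}{-6 + J}$
$G{\left(F,d \right)} = -9 - 9 F$ ($G{\left(F,d \right)} = - (9 + 9 F) = -9 - 9 F$)
$D{\left(x \right)} = \frac{2}{-6 + x}$ ($D{\left(x \right)} = \frac{2 x \frac{1}{-6 + x}}{x} = \frac{2}{-6 + x}$)
$\left(D{\left(G{\left(8,-7 \right)} \right)} + 9108\right) + 20660 = \left(\frac{2}{-6 - 81} + 9108\right) + 20660 = \left(\frac{2}{-87} + 9108\right) + 20660 = \left(2 \left(- \frac{1}{87}\right) + 9108\right) + 20660 = \left(- \frac{2}{87} + 9108\right) + 20660 = \frac{792394}{87} + 20660 = \frac{2589814}{87}$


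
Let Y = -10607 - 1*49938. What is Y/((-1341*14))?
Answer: 60545/18774 ≈ 3.2249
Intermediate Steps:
Y = -60545 (Y = -10607 - 49938 = -60545)
Y/((-1341*14)) = -60545/((-1341*14)) = -60545/(-18774) = -60545*(-1/18774) = 60545/18774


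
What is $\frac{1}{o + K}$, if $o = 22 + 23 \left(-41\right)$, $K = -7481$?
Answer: $- \frac{1}{8402} \approx -0.00011902$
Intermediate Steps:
$o = -921$ ($o = 22 - 943 = -921$)
$\frac{1}{o + K} = \frac{1}{-921 - 7481} = \frac{1}{-8402} = - \frac{1}{8402}$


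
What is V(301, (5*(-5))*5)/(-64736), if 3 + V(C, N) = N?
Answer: 4/2023 ≈ 0.0019773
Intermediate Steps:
V(C, N) = -3 + N
V(301, (5*(-5))*5)/(-64736) = (-3 + (5*(-5))*5)/(-64736) = (-3 - 25*5)*(-1/64736) = (-3 - 125)*(-1/64736) = -128*(-1/64736) = 4/2023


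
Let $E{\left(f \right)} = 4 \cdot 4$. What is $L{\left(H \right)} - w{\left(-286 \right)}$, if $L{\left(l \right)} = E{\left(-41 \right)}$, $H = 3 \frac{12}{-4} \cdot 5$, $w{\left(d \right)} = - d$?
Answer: $-270$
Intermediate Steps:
$E{\left(f \right)} = 16$
$H = -45$ ($H = 3 \cdot 12 \left(- \frac{1}{4}\right) 5 = 3 \left(-3\right) 5 = \left(-9\right) 5 = -45$)
$L{\left(l \right)} = 16$
$L{\left(H \right)} - w{\left(-286 \right)} = 16 - \left(-1\right) \left(-286\right) = 16 - 286 = -270$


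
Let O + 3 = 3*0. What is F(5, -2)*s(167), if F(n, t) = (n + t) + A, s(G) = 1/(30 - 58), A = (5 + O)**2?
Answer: -1/4 ≈ -0.25000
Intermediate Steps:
O = -3 (O = -3 + 3*0 = -3 + 0 = -3)
A = 4 (A = (5 - 3)**2 = 2**2 = 4)
s(G) = -1/28 (s(G) = 1/(-28) = -1/28)
F(n, t) = 4 + n + t (F(n, t) = (n + t) + 4 = 4 + n + t)
F(5, -2)*s(167) = (4 + 5 - 2)*(-1/28) = 7*(-1/28) = -1/4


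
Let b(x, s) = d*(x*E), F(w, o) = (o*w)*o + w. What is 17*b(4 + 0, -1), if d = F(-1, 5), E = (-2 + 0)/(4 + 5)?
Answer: 3536/9 ≈ 392.89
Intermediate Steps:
E = -2/9 ≈ -0.22222
F(w, o) = w + w*o² (F(w, o) = w*o² + w = w + w*o²)
d = -26 (d = -(1 + 5²) = -(1 + 25) = -1*26 = -26)
b(x, s) = 52*x/9 (b(x, s) = -26*x*(-2)/9 = -(-52)*x/9 = 52*x/9)
17*b(4 + 0, -1) = 17*(52*(4 + 0)/9) = 17*((52/9)*4) = 17*(208/9) = 3536/9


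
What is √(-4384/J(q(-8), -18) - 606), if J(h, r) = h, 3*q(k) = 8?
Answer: 15*I*√10 ≈ 47.434*I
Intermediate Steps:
q(k) = 8/3 (q(k) = (⅓)*8 = 8/3)
√(-4384/J(q(-8), -18) - 606) = √(-4384/8/3 - 606) = √(-4384*3/8 - 606) = √(-1644 - 606) = √(-2250) = 15*I*√10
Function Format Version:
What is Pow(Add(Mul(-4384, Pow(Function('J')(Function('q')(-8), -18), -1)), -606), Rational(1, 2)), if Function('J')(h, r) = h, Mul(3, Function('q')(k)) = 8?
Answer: Mul(15, I, Pow(10, Rational(1, 2))) ≈ Mul(47.434, I)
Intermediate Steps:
Function('q')(k) = Rational(8, 3) (Function('q')(k) = Mul(Rational(1, 3), 8) = Rational(8, 3))
Pow(Add(Mul(-4384, Pow(Function('J')(Function('q')(-8), -18), -1)), -606), Rational(1, 2)) = Pow(Add(Mul(-4384, Pow(Rational(8, 3), -1)), -606), Rational(1, 2)) = Pow(Add(Mul(-4384, Rational(3, 8)), -606), Rational(1, 2)) = Pow(Add(-1644, -606), Rational(1, 2)) = Pow(-2250, Rational(1, 2)) = Mul(15, I, Pow(10, Rational(1, 2)))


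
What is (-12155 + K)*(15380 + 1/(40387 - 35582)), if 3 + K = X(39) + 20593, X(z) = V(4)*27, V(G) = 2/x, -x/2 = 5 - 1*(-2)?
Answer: 4361483375218/33635 ≈ 1.2967e+8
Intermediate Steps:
x = -14 (x = -2*(5 - 1*(-2)) = -2*(5 + 2) = -2*7 = -14)
V(G) = -1/7 (V(G) = 2/(-14) = 2*(-1/14) = -1/7)
X(z) = -27/7 (X(z) = -1/7*27 = -27/7)
K = 144103/7 (K = -3 + (-27/7 + 20593) = -3 + 144124/7 = 144103/7 ≈ 20586.)
(-12155 + K)*(15380 + 1/(40387 - 35582)) = (-12155 + 144103/7)*(15380 + 1/(40387 - 35582)) = 59018*(15380 + 1/4805)/7 = (59018/7)*(73900901/4805) = 4361483375218/33635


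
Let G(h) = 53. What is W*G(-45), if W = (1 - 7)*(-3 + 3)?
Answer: 0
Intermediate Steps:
W = 0 (W = -6*0 = 0)
W*G(-45) = 0*53 = 0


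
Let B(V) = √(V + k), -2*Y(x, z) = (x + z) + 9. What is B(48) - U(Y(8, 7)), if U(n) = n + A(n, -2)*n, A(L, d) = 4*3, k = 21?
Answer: 156 + √69 ≈ 164.31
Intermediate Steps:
A(L, d) = 12
Y(x, z) = -9/2 - x/2 - z/2 (Y(x, z) = -((x + z) + 9)/2 = -(9 + x + z)/2 = -9/2 - x/2 - z/2)
U(n) = 13*n (U(n) = n + 12*n = 13*n)
B(V) = √(21 + V) (B(V) = √(V + 21) = √(21 + V))
B(48) - U(Y(8, 7)) = √(21 + 48) - 13*(-9/2 - ½*8 - ½*7) = √69 - 13*(-9/2 - 4 - 7/2) = √69 - 13*(-12) = √69 - 1*(-156) = √69 + 156 = 156 + √69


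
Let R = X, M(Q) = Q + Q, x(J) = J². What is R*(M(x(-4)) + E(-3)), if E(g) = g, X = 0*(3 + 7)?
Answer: 0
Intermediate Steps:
X = 0 (X = 0*10 = 0)
M(Q) = 2*Q
R = 0
R*(M(x(-4)) + E(-3)) = 0*(2*(-4)² - 3) = 0*(2*16 - 3) = 0*(32 - 3) = 0*29 = 0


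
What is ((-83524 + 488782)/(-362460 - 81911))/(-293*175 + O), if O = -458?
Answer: 405258/22988644943 ≈ 1.7629e-5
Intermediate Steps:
((-83524 + 488782)/(-362460 - 81911))/(-293*175 + O) = ((-83524 + 488782)/(-362460 - 81911))/(-293*175 - 458) = (405258/(-444371))/(-51275 - 458) = (405258*(-1/444371))/(-51733) = -405258/444371*(-1/51733) = 405258/22988644943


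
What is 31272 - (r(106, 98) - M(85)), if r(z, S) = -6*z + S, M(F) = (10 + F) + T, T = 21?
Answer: 31926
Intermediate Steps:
M(F) = 31 + F (M(F) = (10 + F) + 21 = 31 + F)
r(z, S) = S - 6*z
31272 - (r(106, 98) - M(85)) = 31272 - ((98 - 6*106) - (31 + 85)) = 31272 - ((98 - 636) - 1*116) = 31272 - (-538 - 116) = 31272 - 1*(-654) = 31272 + 654 = 31926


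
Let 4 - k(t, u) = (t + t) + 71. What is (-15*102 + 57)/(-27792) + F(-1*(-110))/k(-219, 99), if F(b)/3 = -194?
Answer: -5209487/3436944 ≈ -1.5157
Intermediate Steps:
k(t, u) = -67 - 2*t (k(t, u) = 4 - ((t + t) + 71) = 4 - (2*t + 71) = 4 - (71 + 2*t) = 4 + (-71 - 2*t) = -67 - 2*t)
F(b) = -582 (F(b) = 3*(-194) = -582)
(-15*102 + 57)/(-27792) + F(-1*(-110))/k(-219, 99) = (-15*102 + 57)/(-27792) - 582/(-67 - 2*(-219)) = (-1530 + 57)*(-1/27792) - 582/(-67 + 438) = -1473*(-1/27792) - 582/371 = 491/9264 - 582*1/371 = 491/9264 - 582/371 = -5209487/3436944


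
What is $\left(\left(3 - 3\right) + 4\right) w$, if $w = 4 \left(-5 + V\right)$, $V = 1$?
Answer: $-64$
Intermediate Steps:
$w = -16$ ($w = 4 \left(-5 + 1\right) = 4 \left(-4\right) = -16$)
$\left(\left(3 - 3\right) + 4\right) w = \left(\left(3 - 3\right) + 4\right) \left(-16\right) = \left(0 + 4\right) \left(-16\right) = 4 \left(-16\right) = -64$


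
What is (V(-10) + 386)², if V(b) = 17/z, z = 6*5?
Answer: 134490409/900 ≈ 1.4943e+5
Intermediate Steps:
z = 30
V(b) = 17/30
(V(-10) + 386)² = (17/30 + 386)² = (11597/30)² = 134490409/900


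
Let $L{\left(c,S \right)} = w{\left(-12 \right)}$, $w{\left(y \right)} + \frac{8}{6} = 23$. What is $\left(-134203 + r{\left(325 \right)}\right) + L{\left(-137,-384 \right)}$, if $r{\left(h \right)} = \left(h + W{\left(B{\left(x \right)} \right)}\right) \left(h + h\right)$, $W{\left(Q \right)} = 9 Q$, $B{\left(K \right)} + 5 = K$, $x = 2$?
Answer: $\frac{178556}{3} \approx 59519.0$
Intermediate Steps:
$w{\left(y \right)} = \frac{65}{3}$ ($w{\left(y \right)} = - \frac{4}{3} + 23 = \frac{65}{3}$)
$B{\left(K \right)} = -5 + K$
$r{\left(h \right)} = 2 h \left(-27 + h\right)$ ($r{\left(h \right)} = \left(h + 9 \left(-5 + 2\right)\right) \left(h + h\right) = \left(h + 9 \left(-3\right)\right) 2 h = \left(h - 27\right) 2 h = \left(-27 + h\right) 2 h = 2 h \left(-27 + h\right)$)
$L{\left(c,S \right)} = \frac{65}{3}$
$\left(-134203 + r{\left(325 \right)}\right) + L{\left(-137,-384 \right)} = \left(-134203 + 2 \cdot 325 \left(-27 + 325\right)\right) + \frac{65}{3} = \left(-134203 + 2 \cdot 325 \cdot 298\right) + \frac{65}{3} = \left(-134203 + 193700\right) + \frac{65}{3} = 59497 + \frac{65}{3} = \frac{178556}{3}$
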